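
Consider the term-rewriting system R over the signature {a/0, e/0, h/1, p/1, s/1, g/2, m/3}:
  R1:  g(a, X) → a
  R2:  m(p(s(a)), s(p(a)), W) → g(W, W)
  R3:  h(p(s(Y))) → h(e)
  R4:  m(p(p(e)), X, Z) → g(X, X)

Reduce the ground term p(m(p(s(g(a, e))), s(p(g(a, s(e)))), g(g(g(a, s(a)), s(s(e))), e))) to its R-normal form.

p(a)

1. p(m(p(s(g(a, e))), s(p(g(a, s(e)))), g(g(g(a, s(a)), s(s(e))), e)))  →  p(m(p(s(a)), s(p(g(a, s(e)))), g(g(g(a, s(a)), s(s(e))), e)))   [R1 at 1.1.1.1]
2. p(m(p(s(a)), s(p(g(a, s(e)))), g(g(g(a, s(a)), s(s(e))), e)))  →  p(m(p(s(a)), s(p(a)), g(g(g(a, s(a)), s(s(e))), e)))   [R1 at 1.2.1.1]
3. p(m(p(s(a)), s(p(a)), g(g(g(a, s(a)), s(s(e))), e)))  →  p(g(g(g(g(a, s(a)), s(s(e))), e), g(g(g(a, s(a)), s(s(e))), e)))   [R2 at 1]
4. p(g(g(g(g(a, s(a)), s(s(e))), e), g(g(g(a, s(a)), s(s(e))), e)))  →  p(g(g(g(a, s(s(e))), e), g(g(g(a, s(a)), s(s(e))), e)))   [R1 at 1.1.1.1]
5. p(g(g(g(a, s(s(e))), e), g(g(g(a, s(a)), s(s(e))), e)))  →  p(g(g(a, e), g(g(g(a, s(a)), s(s(e))), e)))   [R1 at 1.1.1]
6. p(g(g(a, e), g(g(g(a, s(a)), s(s(e))), e)))  →  p(g(a, g(g(g(a, s(a)), s(s(e))), e)))   [R1 at 1.1]
7. p(g(a, g(g(g(a, s(a)), s(s(e))), e)))  →  p(a)   [R1 at 1]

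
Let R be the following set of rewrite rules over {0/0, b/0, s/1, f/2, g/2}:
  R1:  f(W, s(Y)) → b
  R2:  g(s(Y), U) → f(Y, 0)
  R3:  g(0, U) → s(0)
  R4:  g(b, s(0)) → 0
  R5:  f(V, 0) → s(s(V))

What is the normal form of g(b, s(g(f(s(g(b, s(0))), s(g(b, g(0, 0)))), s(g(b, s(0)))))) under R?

0

1. g(b, s(g(f(s(g(b, s(0))), s(g(b, g(0, 0)))), s(g(b, s(0))))))  →  g(b, s(g(b, s(g(b, s(0))))))   [R1 at 2.1.1]
2. g(b, s(g(b, s(g(b, s(0))))))  →  g(b, s(g(b, s(0))))   [R4 at 2.1.2.1]
3. g(b, s(g(b, s(0))))  →  g(b, s(0))   [R4 at 2.1]
4. g(b, s(0))  →  0   [R4 at ε]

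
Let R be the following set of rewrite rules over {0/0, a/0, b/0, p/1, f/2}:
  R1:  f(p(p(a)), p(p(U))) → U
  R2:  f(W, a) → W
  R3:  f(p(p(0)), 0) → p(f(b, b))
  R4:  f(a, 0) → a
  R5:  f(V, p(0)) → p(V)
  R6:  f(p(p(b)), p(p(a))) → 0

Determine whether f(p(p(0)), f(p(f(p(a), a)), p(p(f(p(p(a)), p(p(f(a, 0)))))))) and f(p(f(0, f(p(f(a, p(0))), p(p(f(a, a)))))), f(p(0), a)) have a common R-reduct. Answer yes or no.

Reduce t₁ = f(p(p(0)), f(p(f(p(a), a)), p(p(f(p(p(a)), p(p(f(a, 0)))))))):
1. f(p(p(0)), f(p(f(p(a), a)), p(p(f(p(p(a)), p(p(f(a, 0))))))))  →  f(p(p(0)), f(p(p(a)), p(p(f(p(p(a)), p(p(f(a, 0))))))))   [R2 at 2.1.1]
2. f(p(p(0)), f(p(p(a)), p(p(f(p(p(a)), p(p(f(a, 0))))))))  →  f(p(p(0)), f(p(p(a)), p(p(f(a, 0)))))   [R1 at 2]
3. f(p(p(0)), f(p(p(a)), p(p(f(a, 0)))))  →  f(p(p(0)), f(a, 0))   [R1 at 2]
4. f(p(p(0)), f(a, 0))  →  f(p(p(0)), a)   [R4 at 2]
5. f(p(p(0)), a)  →  p(p(0))   [R2 at ε]

Reduce t₂ = f(p(f(0, f(p(f(a, p(0))), p(p(f(a, a)))))), f(p(0), a)):
1. f(p(f(0, f(p(f(a, p(0))), p(p(f(a, a)))))), f(p(0), a))  →  f(p(f(0, f(p(p(a)), p(p(f(a, a)))))), f(p(0), a))   [R5 at 1.1.2.1.1]
2. f(p(f(0, f(p(p(a)), p(p(f(a, a)))))), f(p(0), a))  →  f(p(f(0, f(a, a))), f(p(0), a))   [R1 at 1.1.2]
3. f(p(f(0, f(a, a))), f(p(0), a))  →  f(p(f(0, a)), f(p(0), a))   [R2 at 1.1.2]
4. f(p(f(0, a)), f(p(0), a))  →  f(p(0), f(p(0), a))   [R2 at 1.1]
5. f(p(0), f(p(0), a))  →  f(p(0), p(0))   [R2 at 2]
6. f(p(0), p(0))  →  p(p(0))   [R5 at ε]

yes — NF(t₁) = p(p(0)), NF(t₂) = p(p(0))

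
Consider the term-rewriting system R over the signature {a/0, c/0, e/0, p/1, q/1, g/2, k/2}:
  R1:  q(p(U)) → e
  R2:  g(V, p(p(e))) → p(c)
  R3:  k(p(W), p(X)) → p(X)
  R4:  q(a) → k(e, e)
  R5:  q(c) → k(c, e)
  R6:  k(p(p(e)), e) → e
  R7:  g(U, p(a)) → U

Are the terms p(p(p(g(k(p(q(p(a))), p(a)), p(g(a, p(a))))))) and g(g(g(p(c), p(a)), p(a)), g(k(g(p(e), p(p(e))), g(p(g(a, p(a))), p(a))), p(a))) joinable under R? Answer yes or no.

Reduce t₁ = p(p(p(g(k(p(q(p(a))), p(a)), p(g(a, p(a))))))):
1. p(p(p(g(k(p(q(p(a))), p(a)), p(g(a, p(a)))))))  →  p(p(p(g(p(a), p(g(a, p(a)))))))   [R3 at 1.1.1.1]
2. p(p(p(g(p(a), p(g(a, p(a)))))))  →  p(p(p(g(p(a), p(a)))))   [R7 at 1.1.1.2.1]
3. p(p(p(g(p(a), p(a)))))  →  p(p(p(p(a))))   [R7 at 1.1.1]

Reduce t₂ = g(g(g(p(c), p(a)), p(a)), g(k(g(p(e), p(p(e))), g(p(g(a, p(a))), p(a))), p(a))):
1. g(g(g(p(c), p(a)), p(a)), g(k(g(p(e), p(p(e))), g(p(g(a, p(a))), p(a))), p(a)))  →  g(g(p(c), p(a)), g(k(g(p(e), p(p(e))), g(p(g(a, p(a))), p(a))), p(a)))   [R7 at 1]
2. g(g(p(c), p(a)), g(k(g(p(e), p(p(e))), g(p(g(a, p(a))), p(a))), p(a)))  →  g(p(c), g(k(g(p(e), p(p(e))), g(p(g(a, p(a))), p(a))), p(a)))   [R7 at 1]
3. g(p(c), g(k(g(p(e), p(p(e))), g(p(g(a, p(a))), p(a))), p(a)))  →  g(p(c), k(g(p(e), p(p(e))), g(p(g(a, p(a))), p(a))))   [R7 at 2]
4. g(p(c), k(g(p(e), p(p(e))), g(p(g(a, p(a))), p(a))))  →  g(p(c), k(p(c), g(p(g(a, p(a))), p(a))))   [R2 at 2.1]
5. g(p(c), k(p(c), g(p(g(a, p(a))), p(a))))  →  g(p(c), k(p(c), p(g(a, p(a)))))   [R7 at 2.2]
6. g(p(c), k(p(c), p(g(a, p(a)))))  →  g(p(c), p(g(a, p(a))))   [R3 at 2]
7. g(p(c), p(g(a, p(a))))  →  g(p(c), p(a))   [R7 at 2.1]
8. g(p(c), p(a))  →  p(c)   [R7 at ε]

no — NF(t₁) = p(p(p(p(a)))), NF(t₂) = p(c)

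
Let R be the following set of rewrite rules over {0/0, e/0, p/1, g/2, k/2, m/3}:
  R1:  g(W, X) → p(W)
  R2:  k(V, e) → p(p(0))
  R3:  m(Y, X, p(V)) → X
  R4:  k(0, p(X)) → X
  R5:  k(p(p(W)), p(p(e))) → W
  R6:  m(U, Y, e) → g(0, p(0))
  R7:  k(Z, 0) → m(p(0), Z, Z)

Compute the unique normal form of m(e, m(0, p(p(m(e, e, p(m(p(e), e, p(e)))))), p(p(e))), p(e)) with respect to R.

p(p(e))

1. m(e, m(0, p(p(m(e, e, p(m(p(e), e, p(e)))))), p(p(e))), p(e))  →  m(0, p(p(m(e, e, p(m(p(e), e, p(e)))))), p(p(e)))   [R3 at ε]
2. m(0, p(p(m(e, e, p(m(p(e), e, p(e)))))), p(p(e)))  →  p(p(m(e, e, p(m(p(e), e, p(e))))))   [R3 at ε]
3. p(p(m(e, e, p(m(p(e), e, p(e))))))  →  p(p(e))   [R3 at 1.1]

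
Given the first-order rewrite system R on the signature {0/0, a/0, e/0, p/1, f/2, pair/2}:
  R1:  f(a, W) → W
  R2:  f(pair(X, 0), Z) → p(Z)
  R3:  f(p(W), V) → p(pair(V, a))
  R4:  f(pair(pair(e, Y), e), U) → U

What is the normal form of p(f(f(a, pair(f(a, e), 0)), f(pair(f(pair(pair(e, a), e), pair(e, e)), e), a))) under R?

p(p(a))

1. p(f(f(a, pair(f(a, e), 0)), f(pair(f(pair(pair(e, a), e), pair(e, e)), e), a)))  →  p(f(pair(f(a, e), 0), f(pair(f(pair(pair(e, a), e), pair(e, e)), e), a)))   [R1 at 1.1]
2. p(f(pair(f(a, e), 0), f(pair(f(pair(pair(e, a), e), pair(e, e)), e), a)))  →  p(p(f(pair(f(pair(pair(e, a), e), pair(e, e)), e), a)))   [R2 at 1]
3. p(p(f(pair(f(pair(pair(e, a), e), pair(e, e)), e), a)))  →  p(p(f(pair(pair(e, e), e), a)))   [R4 at 1.1.1.1]
4. p(p(f(pair(pair(e, e), e), a)))  →  p(p(a))   [R4 at 1.1]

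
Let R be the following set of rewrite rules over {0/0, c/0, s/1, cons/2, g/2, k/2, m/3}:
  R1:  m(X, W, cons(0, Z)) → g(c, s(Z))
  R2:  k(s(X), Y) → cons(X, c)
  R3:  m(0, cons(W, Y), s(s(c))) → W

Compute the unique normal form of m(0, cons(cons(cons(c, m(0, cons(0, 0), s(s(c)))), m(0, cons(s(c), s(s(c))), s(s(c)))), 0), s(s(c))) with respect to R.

cons(cons(c, 0), s(c))

1. m(0, cons(cons(cons(c, m(0, cons(0, 0), s(s(c)))), m(0, cons(s(c), s(s(c))), s(s(c)))), 0), s(s(c)))  →  cons(cons(c, m(0, cons(0, 0), s(s(c)))), m(0, cons(s(c), s(s(c))), s(s(c))))   [R3 at ε]
2. cons(cons(c, m(0, cons(0, 0), s(s(c)))), m(0, cons(s(c), s(s(c))), s(s(c))))  →  cons(cons(c, 0), m(0, cons(s(c), s(s(c))), s(s(c))))   [R3 at 1.2]
3. cons(cons(c, 0), m(0, cons(s(c), s(s(c))), s(s(c))))  →  cons(cons(c, 0), s(c))   [R3 at 2]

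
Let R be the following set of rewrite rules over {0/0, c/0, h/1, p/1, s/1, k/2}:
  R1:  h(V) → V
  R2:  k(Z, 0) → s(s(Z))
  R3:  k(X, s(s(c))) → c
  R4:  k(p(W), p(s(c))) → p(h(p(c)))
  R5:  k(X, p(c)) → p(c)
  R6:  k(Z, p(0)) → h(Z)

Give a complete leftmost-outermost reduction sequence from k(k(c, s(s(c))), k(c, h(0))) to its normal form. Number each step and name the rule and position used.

c

1. k(k(c, s(s(c))), k(c, h(0)))  →  k(c, k(c, h(0)))   [R3 at 1]
2. k(c, k(c, h(0)))  →  k(c, k(c, 0))   [R1 at 2.2]
3. k(c, k(c, 0))  →  k(c, s(s(c)))   [R2 at 2]
4. k(c, s(s(c)))  →  c   [R3 at ε]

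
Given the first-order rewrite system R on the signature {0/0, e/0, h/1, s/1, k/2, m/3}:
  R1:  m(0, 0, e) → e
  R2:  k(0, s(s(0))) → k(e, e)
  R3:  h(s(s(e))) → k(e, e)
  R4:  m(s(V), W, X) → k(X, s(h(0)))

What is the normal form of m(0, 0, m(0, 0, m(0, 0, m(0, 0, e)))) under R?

e

1. m(0, 0, m(0, 0, m(0, 0, m(0, 0, e))))  →  m(0, 0, m(0, 0, m(0, 0, e)))   [R1 at 3.3.3]
2. m(0, 0, m(0, 0, m(0, 0, e)))  →  m(0, 0, m(0, 0, e))   [R1 at 3.3]
3. m(0, 0, m(0, 0, e))  →  m(0, 0, e)   [R1 at 3]
4. m(0, 0, e)  →  e   [R1 at ε]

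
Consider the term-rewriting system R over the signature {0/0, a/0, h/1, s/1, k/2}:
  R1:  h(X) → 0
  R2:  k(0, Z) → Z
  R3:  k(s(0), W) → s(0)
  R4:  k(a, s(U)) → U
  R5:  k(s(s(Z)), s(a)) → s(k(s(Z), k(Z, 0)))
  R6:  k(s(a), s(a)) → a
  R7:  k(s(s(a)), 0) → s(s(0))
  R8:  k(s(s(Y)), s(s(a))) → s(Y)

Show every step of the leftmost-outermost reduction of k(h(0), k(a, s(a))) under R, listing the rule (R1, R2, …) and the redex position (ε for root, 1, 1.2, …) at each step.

a

1. k(h(0), k(a, s(a)))  →  k(0, k(a, s(a)))   [R1 at 1]
2. k(0, k(a, s(a)))  →  k(a, s(a))   [R2 at ε]
3. k(a, s(a))  →  a   [R4 at ε]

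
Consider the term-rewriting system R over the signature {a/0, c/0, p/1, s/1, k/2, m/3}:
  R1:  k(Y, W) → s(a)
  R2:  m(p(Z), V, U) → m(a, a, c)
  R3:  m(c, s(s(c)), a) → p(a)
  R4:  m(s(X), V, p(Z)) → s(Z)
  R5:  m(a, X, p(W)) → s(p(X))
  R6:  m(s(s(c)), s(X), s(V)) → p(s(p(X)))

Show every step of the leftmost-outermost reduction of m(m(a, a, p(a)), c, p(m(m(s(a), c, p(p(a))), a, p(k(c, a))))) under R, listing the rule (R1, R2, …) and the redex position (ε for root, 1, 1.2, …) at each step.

s(s(s(a)))

1. m(m(a, a, p(a)), c, p(m(m(s(a), c, p(p(a))), a, p(k(c, a)))))  →  m(s(p(a)), c, p(m(m(s(a), c, p(p(a))), a, p(k(c, a)))))   [R5 at 1]
2. m(s(p(a)), c, p(m(m(s(a), c, p(p(a))), a, p(k(c, a)))))  →  s(m(m(s(a), c, p(p(a))), a, p(k(c, a))))   [R4 at ε]
3. s(m(m(s(a), c, p(p(a))), a, p(k(c, a))))  →  s(m(s(p(a)), a, p(k(c, a))))   [R4 at 1.1]
4. s(m(s(p(a)), a, p(k(c, a))))  →  s(s(k(c, a)))   [R4 at 1]
5. s(s(k(c, a)))  →  s(s(s(a)))   [R1 at 1.1]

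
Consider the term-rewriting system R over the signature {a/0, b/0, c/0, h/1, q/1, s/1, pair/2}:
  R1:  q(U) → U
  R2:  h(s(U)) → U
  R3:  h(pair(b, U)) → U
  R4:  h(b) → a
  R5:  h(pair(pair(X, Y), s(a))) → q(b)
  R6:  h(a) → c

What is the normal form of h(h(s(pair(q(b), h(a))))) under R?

1. h(h(s(pair(q(b), h(a)))))  →  h(pair(q(b), h(a)))   [R2 at 1]
2. h(pair(q(b), h(a)))  →  h(pair(b, h(a)))   [R1 at 1.1]
3. h(pair(b, h(a)))  →  h(a)   [R3 at ε]
4. h(a)  →  c   [R6 at ε]

c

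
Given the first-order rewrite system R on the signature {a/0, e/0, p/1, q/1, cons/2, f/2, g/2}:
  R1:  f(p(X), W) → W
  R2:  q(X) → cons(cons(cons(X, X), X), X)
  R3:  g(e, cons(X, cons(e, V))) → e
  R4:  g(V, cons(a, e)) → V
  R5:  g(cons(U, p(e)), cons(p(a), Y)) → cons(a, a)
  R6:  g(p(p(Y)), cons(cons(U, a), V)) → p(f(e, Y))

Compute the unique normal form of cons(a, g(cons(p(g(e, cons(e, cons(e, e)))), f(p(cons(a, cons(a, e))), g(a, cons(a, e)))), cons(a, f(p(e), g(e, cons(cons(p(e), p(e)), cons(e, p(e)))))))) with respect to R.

cons(a, cons(p(e), a))

1. cons(a, g(cons(p(g(e, cons(e, cons(e, e)))), f(p(cons(a, cons(a, e))), g(a, cons(a, e)))), cons(a, f(p(e), g(e, cons(cons(p(e), p(e)), cons(e, p(e))))))))  →  cons(a, g(cons(p(e), f(p(cons(a, cons(a, e))), g(a, cons(a, e)))), cons(a, f(p(e), g(e, cons(cons(p(e), p(e)), cons(e, p(e))))))))   [R3 at 2.1.1.1]
2. cons(a, g(cons(p(e), f(p(cons(a, cons(a, e))), g(a, cons(a, e)))), cons(a, f(p(e), g(e, cons(cons(p(e), p(e)), cons(e, p(e))))))))  →  cons(a, g(cons(p(e), g(a, cons(a, e))), cons(a, f(p(e), g(e, cons(cons(p(e), p(e)), cons(e, p(e))))))))   [R1 at 2.1.2]
3. cons(a, g(cons(p(e), g(a, cons(a, e))), cons(a, f(p(e), g(e, cons(cons(p(e), p(e)), cons(e, p(e))))))))  →  cons(a, g(cons(p(e), a), cons(a, f(p(e), g(e, cons(cons(p(e), p(e)), cons(e, p(e))))))))   [R4 at 2.1.2]
4. cons(a, g(cons(p(e), a), cons(a, f(p(e), g(e, cons(cons(p(e), p(e)), cons(e, p(e))))))))  →  cons(a, g(cons(p(e), a), cons(a, g(e, cons(cons(p(e), p(e)), cons(e, p(e)))))))   [R1 at 2.2.2]
5. cons(a, g(cons(p(e), a), cons(a, g(e, cons(cons(p(e), p(e)), cons(e, p(e)))))))  →  cons(a, g(cons(p(e), a), cons(a, e)))   [R3 at 2.2.2]
6. cons(a, g(cons(p(e), a), cons(a, e)))  →  cons(a, cons(p(e), a))   [R4 at 2]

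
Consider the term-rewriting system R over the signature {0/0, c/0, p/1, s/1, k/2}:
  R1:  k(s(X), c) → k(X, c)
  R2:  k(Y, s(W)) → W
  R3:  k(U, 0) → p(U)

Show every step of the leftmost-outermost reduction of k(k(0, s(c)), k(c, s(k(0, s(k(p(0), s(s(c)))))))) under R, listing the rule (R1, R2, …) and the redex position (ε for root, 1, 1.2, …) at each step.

c

1. k(k(0, s(c)), k(c, s(k(0, s(k(p(0), s(s(c))))))))  →  k(c, k(c, s(k(0, s(k(p(0), s(s(c))))))))   [R2 at 1]
2. k(c, k(c, s(k(0, s(k(p(0), s(s(c))))))))  →  k(c, k(0, s(k(p(0), s(s(c))))))   [R2 at 2]
3. k(c, k(0, s(k(p(0), s(s(c))))))  →  k(c, k(p(0), s(s(c))))   [R2 at 2]
4. k(c, k(p(0), s(s(c))))  →  k(c, s(c))   [R2 at 2]
5. k(c, s(c))  →  c   [R2 at ε]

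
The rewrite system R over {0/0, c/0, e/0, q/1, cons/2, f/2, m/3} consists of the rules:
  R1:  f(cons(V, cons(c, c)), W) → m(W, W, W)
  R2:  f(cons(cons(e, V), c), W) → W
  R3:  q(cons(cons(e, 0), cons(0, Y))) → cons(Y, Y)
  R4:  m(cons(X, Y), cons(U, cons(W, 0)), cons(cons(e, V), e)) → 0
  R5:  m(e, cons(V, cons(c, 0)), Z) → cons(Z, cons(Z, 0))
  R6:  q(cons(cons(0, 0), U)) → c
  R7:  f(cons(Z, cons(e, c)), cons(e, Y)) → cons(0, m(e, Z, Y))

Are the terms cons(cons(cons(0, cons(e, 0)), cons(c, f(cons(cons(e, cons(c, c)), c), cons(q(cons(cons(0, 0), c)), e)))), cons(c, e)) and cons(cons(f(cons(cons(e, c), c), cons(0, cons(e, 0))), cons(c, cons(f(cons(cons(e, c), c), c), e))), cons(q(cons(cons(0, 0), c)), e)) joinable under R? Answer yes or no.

Reduce t₁ = cons(cons(cons(0, cons(e, 0)), cons(c, f(cons(cons(e, cons(c, c)), c), cons(q(cons(cons(0, 0), c)), e)))), cons(c, e)):
1. cons(cons(cons(0, cons(e, 0)), cons(c, f(cons(cons(e, cons(c, c)), c), cons(q(cons(cons(0, 0), c)), e)))), cons(c, e))  →  cons(cons(cons(0, cons(e, 0)), cons(c, cons(q(cons(cons(0, 0), c)), e))), cons(c, e))   [R2 at 1.2.2]
2. cons(cons(cons(0, cons(e, 0)), cons(c, cons(q(cons(cons(0, 0), c)), e))), cons(c, e))  →  cons(cons(cons(0, cons(e, 0)), cons(c, cons(c, e))), cons(c, e))   [R6 at 1.2.2.1]

Reduce t₂ = cons(cons(f(cons(cons(e, c), c), cons(0, cons(e, 0))), cons(c, cons(f(cons(cons(e, c), c), c), e))), cons(q(cons(cons(0, 0), c)), e)):
1. cons(cons(f(cons(cons(e, c), c), cons(0, cons(e, 0))), cons(c, cons(f(cons(cons(e, c), c), c), e))), cons(q(cons(cons(0, 0), c)), e))  →  cons(cons(cons(0, cons(e, 0)), cons(c, cons(f(cons(cons(e, c), c), c), e))), cons(q(cons(cons(0, 0), c)), e))   [R2 at 1.1]
2. cons(cons(cons(0, cons(e, 0)), cons(c, cons(f(cons(cons(e, c), c), c), e))), cons(q(cons(cons(0, 0), c)), e))  →  cons(cons(cons(0, cons(e, 0)), cons(c, cons(c, e))), cons(q(cons(cons(0, 0), c)), e))   [R2 at 1.2.2.1]
3. cons(cons(cons(0, cons(e, 0)), cons(c, cons(c, e))), cons(q(cons(cons(0, 0), c)), e))  →  cons(cons(cons(0, cons(e, 0)), cons(c, cons(c, e))), cons(c, e))   [R6 at 2.1]

yes — NF(t₁) = cons(cons(cons(0, cons(e, 0)), cons(c, cons(c, e))), cons(c, e)), NF(t₂) = cons(cons(cons(0, cons(e, 0)), cons(c, cons(c, e))), cons(c, e))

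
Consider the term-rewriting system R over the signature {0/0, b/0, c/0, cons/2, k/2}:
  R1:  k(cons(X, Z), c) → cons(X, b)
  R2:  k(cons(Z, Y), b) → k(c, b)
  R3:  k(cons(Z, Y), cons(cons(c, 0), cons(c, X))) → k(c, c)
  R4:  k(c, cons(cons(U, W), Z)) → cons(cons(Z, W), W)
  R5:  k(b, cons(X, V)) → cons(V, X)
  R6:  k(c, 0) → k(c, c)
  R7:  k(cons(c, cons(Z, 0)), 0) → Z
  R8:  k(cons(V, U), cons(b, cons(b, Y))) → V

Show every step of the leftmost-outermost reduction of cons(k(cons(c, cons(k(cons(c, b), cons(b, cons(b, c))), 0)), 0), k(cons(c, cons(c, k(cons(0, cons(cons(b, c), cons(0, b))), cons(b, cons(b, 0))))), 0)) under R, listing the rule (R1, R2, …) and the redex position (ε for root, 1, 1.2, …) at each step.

cons(c, c)

1. cons(k(cons(c, cons(k(cons(c, b), cons(b, cons(b, c))), 0)), 0), k(cons(c, cons(c, k(cons(0, cons(cons(b, c), cons(0, b))), cons(b, cons(b, 0))))), 0))  →  cons(k(cons(c, b), cons(b, cons(b, c))), k(cons(c, cons(c, k(cons(0, cons(cons(b, c), cons(0, b))), cons(b, cons(b, 0))))), 0))   [R7 at 1]
2. cons(k(cons(c, b), cons(b, cons(b, c))), k(cons(c, cons(c, k(cons(0, cons(cons(b, c), cons(0, b))), cons(b, cons(b, 0))))), 0))  →  cons(c, k(cons(c, cons(c, k(cons(0, cons(cons(b, c), cons(0, b))), cons(b, cons(b, 0))))), 0))   [R8 at 1]
3. cons(c, k(cons(c, cons(c, k(cons(0, cons(cons(b, c), cons(0, b))), cons(b, cons(b, 0))))), 0))  →  cons(c, k(cons(c, cons(c, 0)), 0))   [R8 at 2.1.2.2]
4. cons(c, k(cons(c, cons(c, 0)), 0))  →  cons(c, c)   [R7 at 2]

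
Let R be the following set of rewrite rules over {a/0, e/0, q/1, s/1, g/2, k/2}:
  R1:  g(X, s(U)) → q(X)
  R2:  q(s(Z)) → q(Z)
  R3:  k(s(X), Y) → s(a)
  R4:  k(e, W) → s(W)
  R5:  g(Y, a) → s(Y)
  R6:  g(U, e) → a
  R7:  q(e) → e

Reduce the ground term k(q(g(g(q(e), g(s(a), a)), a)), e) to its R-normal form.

1. k(q(g(g(q(e), g(s(a), a)), a)), e)  →  k(q(s(g(q(e), g(s(a), a)))), e)   [R5 at 1.1]
2. k(q(s(g(q(e), g(s(a), a)))), e)  →  k(q(g(q(e), g(s(a), a))), e)   [R2 at 1]
3. k(q(g(q(e), g(s(a), a))), e)  →  k(q(g(e, g(s(a), a))), e)   [R7 at 1.1.1]
4. k(q(g(e, g(s(a), a))), e)  →  k(q(g(e, s(s(a)))), e)   [R5 at 1.1.2]
5. k(q(g(e, s(s(a)))), e)  →  k(q(q(e)), e)   [R1 at 1.1]
6. k(q(q(e)), e)  →  k(q(e), e)   [R7 at 1.1]
7. k(q(e), e)  →  k(e, e)   [R7 at 1]
8. k(e, e)  →  s(e)   [R4 at ε]

s(e)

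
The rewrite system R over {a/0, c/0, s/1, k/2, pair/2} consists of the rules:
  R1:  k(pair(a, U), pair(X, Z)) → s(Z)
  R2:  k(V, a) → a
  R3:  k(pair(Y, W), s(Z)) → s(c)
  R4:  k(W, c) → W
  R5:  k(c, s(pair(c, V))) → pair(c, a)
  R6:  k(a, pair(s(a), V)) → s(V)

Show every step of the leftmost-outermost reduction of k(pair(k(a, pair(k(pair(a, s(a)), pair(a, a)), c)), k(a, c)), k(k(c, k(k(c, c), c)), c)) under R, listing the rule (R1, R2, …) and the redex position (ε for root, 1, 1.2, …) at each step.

pair(s(c), a)

1. k(pair(k(a, pair(k(pair(a, s(a)), pair(a, a)), c)), k(a, c)), k(k(c, k(k(c, c), c)), c))  →  k(pair(k(a, pair(s(a), c)), k(a, c)), k(k(c, k(k(c, c), c)), c))   [R1 at 1.1.2.1]
2. k(pair(k(a, pair(s(a), c)), k(a, c)), k(k(c, k(k(c, c), c)), c))  →  k(pair(s(c), k(a, c)), k(k(c, k(k(c, c), c)), c))   [R6 at 1.1]
3. k(pair(s(c), k(a, c)), k(k(c, k(k(c, c), c)), c))  →  k(pair(s(c), a), k(k(c, k(k(c, c), c)), c))   [R4 at 1.2]
4. k(pair(s(c), a), k(k(c, k(k(c, c), c)), c))  →  k(pair(s(c), a), k(c, k(k(c, c), c)))   [R4 at 2]
5. k(pair(s(c), a), k(c, k(k(c, c), c)))  →  k(pair(s(c), a), k(c, k(c, c)))   [R4 at 2.2]
6. k(pair(s(c), a), k(c, k(c, c)))  →  k(pair(s(c), a), k(c, c))   [R4 at 2.2]
7. k(pair(s(c), a), k(c, c))  →  k(pair(s(c), a), c)   [R4 at 2]
8. k(pair(s(c), a), c)  →  pair(s(c), a)   [R4 at ε]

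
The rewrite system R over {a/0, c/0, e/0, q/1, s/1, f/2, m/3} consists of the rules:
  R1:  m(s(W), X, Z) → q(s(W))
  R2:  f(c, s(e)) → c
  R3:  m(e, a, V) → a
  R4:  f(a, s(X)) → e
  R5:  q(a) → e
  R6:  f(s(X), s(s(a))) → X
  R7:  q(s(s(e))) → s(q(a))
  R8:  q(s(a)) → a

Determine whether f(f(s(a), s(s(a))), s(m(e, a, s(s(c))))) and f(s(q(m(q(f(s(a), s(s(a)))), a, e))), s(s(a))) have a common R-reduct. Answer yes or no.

Reduce t₁ = f(f(s(a), s(s(a))), s(m(e, a, s(s(c))))):
1. f(f(s(a), s(s(a))), s(m(e, a, s(s(c)))))  →  f(a, s(m(e, a, s(s(c)))))   [R6 at 1]
2. f(a, s(m(e, a, s(s(c)))))  →  e   [R4 at ε]

Reduce t₂ = f(s(q(m(q(f(s(a), s(s(a)))), a, e))), s(s(a))):
1. f(s(q(m(q(f(s(a), s(s(a)))), a, e))), s(s(a)))  →  q(m(q(f(s(a), s(s(a)))), a, e))   [R6 at ε]
2. q(m(q(f(s(a), s(s(a)))), a, e))  →  q(m(q(a), a, e))   [R6 at 1.1.1]
3. q(m(q(a), a, e))  →  q(m(e, a, e))   [R5 at 1.1]
4. q(m(e, a, e))  →  q(a)   [R3 at 1]
5. q(a)  →  e   [R5 at ε]

yes — NF(t₁) = e, NF(t₂) = e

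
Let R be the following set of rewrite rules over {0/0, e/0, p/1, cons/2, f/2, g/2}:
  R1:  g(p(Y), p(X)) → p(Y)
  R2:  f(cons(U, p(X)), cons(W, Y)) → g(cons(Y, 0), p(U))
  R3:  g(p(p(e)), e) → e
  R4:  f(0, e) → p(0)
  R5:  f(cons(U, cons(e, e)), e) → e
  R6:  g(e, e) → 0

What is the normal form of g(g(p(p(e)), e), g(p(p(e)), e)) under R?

1. g(g(p(p(e)), e), g(p(p(e)), e))  →  g(e, g(p(p(e)), e))   [R3 at 1]
2. g(e, g(p(p(e)), e))  →  g(e, e)   [R3 at 2]
3. g(e, e)  →  0   [R6 at ε]

0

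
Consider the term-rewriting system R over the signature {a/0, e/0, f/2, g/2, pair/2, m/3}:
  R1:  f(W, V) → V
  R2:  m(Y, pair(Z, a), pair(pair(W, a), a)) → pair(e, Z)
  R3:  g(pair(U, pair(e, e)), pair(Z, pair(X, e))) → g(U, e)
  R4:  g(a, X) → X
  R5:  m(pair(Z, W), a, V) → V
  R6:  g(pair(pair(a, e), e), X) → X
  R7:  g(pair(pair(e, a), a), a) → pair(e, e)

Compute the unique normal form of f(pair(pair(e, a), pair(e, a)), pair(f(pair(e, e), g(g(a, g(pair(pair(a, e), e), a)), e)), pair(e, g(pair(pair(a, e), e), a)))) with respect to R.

pair(e, pair(e, a))

1. f(pair(pair(e, a), pair(e, a)), pair(f(pair(e, e), g(g(a, g(pair(pair(a, e), e), a)), e)), pair(e, g(pair(pair(a, e), e), a))))  →  pair(f(pair(e, e), g(g(a, g(pair(pair(a, e), e), a)), e)), pair(e, g(pair(pair(a, e), e), a)))   [R1 at ε]
2. pair(f(pair(e, e), g(g(a, g(pair(pair(a, e), e), a)), e)), pair(e, g(pair(pair(a, e), e), a)))  →  pair(g(g(a, g(pair(pair(a, e), e), a)), e), pair(e, g(pair(pair(a, e), e), a)))   [R1 at 1]
3. pair(g(g(a, g(pair(pair(a, e), e), a)), e), pair(e, g(pair(pair(a, e), e), a)))  →  pair(g(g(pair(pair(a, e), e), a), e), pair(e, g(pair(pair(a, e), e), a)))   [R4 at 1.1]
4. pair(g(g(pair(pair(a, e), e), a), e), pair(e, g(pair(pair(a, e), e), a)))  →  pair(g(a, e), pair(e, g(pair(pair(a, e), e), a)))   [R6 at 1.1]
5. pair(g(a, e), pair(e, g(pair(pair(a, e), e), a)))  →  pair(e, pair(e, g(pair(pair(a, e), e), a)))   [R4 at 1]
6. pair(e, pair(e, g(pair(pair(a, e), e), a)))  →  pair(e, pair(e, a))   [R6 at 2.2]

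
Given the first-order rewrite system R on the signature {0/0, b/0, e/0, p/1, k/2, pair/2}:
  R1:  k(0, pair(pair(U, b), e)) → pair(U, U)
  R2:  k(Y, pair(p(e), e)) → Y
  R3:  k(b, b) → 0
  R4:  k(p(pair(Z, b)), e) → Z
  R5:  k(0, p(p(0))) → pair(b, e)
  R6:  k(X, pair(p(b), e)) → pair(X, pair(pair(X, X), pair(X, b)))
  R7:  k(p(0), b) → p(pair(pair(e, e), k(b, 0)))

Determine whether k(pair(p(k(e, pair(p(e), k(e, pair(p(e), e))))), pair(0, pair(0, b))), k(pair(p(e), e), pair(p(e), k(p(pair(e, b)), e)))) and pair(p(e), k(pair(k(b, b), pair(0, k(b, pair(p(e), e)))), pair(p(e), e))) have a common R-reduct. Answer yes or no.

yes — NF(t₁) = pair(p(e), pair(0, pair(0, b))), NF(t₂) = pair(p(e), pair(0, pair(0, b)))

Reduce t₁ = k(pair(p(k(e, pair(p(e), k(e, pair(p(e), e))))), pair(0, pair(0, b))), k(pair(p(e), e), pair(p(e), k(p(pair(e, b)), e)))):
1. k(pair(p(k(e, pair(p(e), k(e, pair(p(e), e))))), pair(0, pair(0, b))), k(pair(p(e), e), pair(p(e), k(p(pair(e, b)), e))))  →  k(pair(p(k(e, pair(p(e), e))), pair(0, pair(0, b))), k(pair(p(e), e), pair(p(e), k(p(pair(e, b)), e))))   [R2 at 1.1.1.2.2]
2. k(pair(p(k(e, pair(p(e), e))), pair(0, pair(0, b))), k(pair(p(e), e), pair(p(e), k(p(pair(e, b)), e))))  →  k(pair(p(e), pair(0, pair(0, b))), k(pair(p(e), e), pair(p(e), k(p(pair(e, b)), e))))   [R2 at 1.1.1]
3. k(pair(p(e), pair(0, pair(0, b))), k(pair(p(e), e), pair(p(e), k(p(pair(e, b)), e))))  →  k(pair(p(e), pair(0, pair(0, b))), k(pair(p(e), e), pair(p(e), e)))   [R4 at 2.2.2]
4. k(pair(p(e), pair(0, pair(0, b))), k(pair(p(e), e), pair(p(e), e)))  →  k(pair(p(e), pair(0, pair(0, b))), pair(p(e), e))   [R2 at 2]
5. k(pair(p(e), pair(0, pair(0, b))), pair(p(e), e))  →  pair(p(e), pair(0, pair(0, b)))   [R2 at ε]

Reduce t₂ = pair(p(e), k(pair(k(b, b), pair(0, k(b, pair(p(e), e)))), pair(p(e), e))):
1. pair(p(e), k(pair(k(b, b), pair(0, k(b, pair(p(e), e)))), pair(p(e), e)))  →  pair(p(e), pair(k(b, b), pair(0, k(b, pair(p(e), e)))))   [R2 at 2]
2. pair(p(e), pair(k(b, b), pair(0, k(b, pair(p(e), e)))))  →  pair(p(e), pair(0, pair(0, k(b, pair(p(e), e)))))   [R3 at 2.1]
3. pair(p(e), pair(0, pair(0, k(b, pair(p(e), e)))))  →  pair(p(e), pair(0, pair(0, b)))   [R2 at 2.2.2]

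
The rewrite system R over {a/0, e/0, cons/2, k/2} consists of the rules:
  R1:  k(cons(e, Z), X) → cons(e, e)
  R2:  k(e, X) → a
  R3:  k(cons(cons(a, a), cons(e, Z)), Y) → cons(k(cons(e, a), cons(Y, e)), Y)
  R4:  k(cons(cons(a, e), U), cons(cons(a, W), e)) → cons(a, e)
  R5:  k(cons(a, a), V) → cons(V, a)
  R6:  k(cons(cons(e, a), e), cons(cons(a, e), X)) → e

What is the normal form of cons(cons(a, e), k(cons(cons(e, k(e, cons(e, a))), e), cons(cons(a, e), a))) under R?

cons(cons(a, e), e)

1. cons(cons(a, e), k(cons(cons(e, k(e, cons(e, a))), e), cons(cons(a, e), a)))  →  cons(cons(a, e), k(cons(cons(e, a), e), cons(cons(a, e), a)))   [R2 at 2.1.1.2]
2. cons(cons(a, e), k(cons(cons(e, a), e), cons(cons(a, e), a)))  →  cons(cons(a, e), e)   [R6 at 2]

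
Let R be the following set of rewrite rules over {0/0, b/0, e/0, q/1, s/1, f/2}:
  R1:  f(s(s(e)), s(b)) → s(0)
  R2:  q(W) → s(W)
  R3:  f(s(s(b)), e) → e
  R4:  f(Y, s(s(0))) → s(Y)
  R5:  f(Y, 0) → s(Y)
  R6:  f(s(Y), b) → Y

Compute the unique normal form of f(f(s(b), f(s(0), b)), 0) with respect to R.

1. f(f(s(b), f(s(0), b)), 0)  →  s(f(s(b), f(s(0), b)))   [R5 at ε]
2. s(f(s(b), f(s(0), b)))  →  s(f(s(b), 0))   [R6 at 1.2]
3. s(f(s(b), 0))  →  s(s(s(b)))   [R5 at 1]

s(s(s(b)))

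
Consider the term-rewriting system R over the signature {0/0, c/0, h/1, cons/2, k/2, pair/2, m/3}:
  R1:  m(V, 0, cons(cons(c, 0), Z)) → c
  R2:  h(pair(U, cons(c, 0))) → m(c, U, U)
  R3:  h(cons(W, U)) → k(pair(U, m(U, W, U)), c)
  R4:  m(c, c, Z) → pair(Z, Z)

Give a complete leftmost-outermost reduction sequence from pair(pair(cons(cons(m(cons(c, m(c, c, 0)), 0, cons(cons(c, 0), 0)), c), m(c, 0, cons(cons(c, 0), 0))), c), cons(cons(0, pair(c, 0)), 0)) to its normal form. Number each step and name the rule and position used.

1. pair(pair(cons(cons(m(cons(c, m(c, c, 0)), 0, cons(cons(c, 0), 0)), c), m(c, 0, cons(cons(c, 0), 0))), c), cons(cons(0, pair(c, 0)), 0))  →  pair(pair(cons(cons(c, c), m(c, 0, cons(cons(c, 0), 0))), c), cons(cons(0, pair(c, 0)), 0))   [R1 at 1.1.1.1]
2. pair(pair(cons(cons(c, c), m(c, 0, cons(cons(c, 0), 0))), c), cons(cons(0, pair(c, 0)), 0))  →  pair(pair(cons(cons(c, c), c), c), cons(cons(0, pair(c, 0)), 0))   [R1 at 1.1.2]

pair(pair(cons(cons(c, c), c), c), cons(cons(0, pair(c, 0)), 0))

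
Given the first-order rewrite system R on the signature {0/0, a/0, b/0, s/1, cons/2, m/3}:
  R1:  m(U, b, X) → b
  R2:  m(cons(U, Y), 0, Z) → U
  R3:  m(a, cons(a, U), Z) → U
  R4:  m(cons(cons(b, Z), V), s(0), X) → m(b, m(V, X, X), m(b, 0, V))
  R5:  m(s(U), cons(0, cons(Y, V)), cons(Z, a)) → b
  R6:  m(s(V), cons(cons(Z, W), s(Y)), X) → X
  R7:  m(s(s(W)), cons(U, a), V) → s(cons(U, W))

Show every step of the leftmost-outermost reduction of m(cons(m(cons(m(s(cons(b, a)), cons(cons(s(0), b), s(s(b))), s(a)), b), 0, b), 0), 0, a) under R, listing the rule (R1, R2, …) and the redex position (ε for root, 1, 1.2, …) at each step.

s(a)

1. m(cons(m(cons(m(s(cons(b, a)), cons(cons(s(0), b), s(s(b))), s(a)), b), 0, b), 0), 0, a)  →  m(cons(m(s(cons(b, a)), cons(cons(s(0), b), s(s(b))), s(a)), b), 0, b)   [R2 at ε]
2. m(cons(m(s(cons(b, a)), cons(cons(s(0), b), s(s(b))), s(a)), b), 0, b)  →  m(s(cons(b, a)), cons(cons(s(0), b), s(s(b))), s(a))   [R2 at ε]
3. m(s(cons(b, a)), cons(cons(s(0), b), s(s(b))), s(a))  →  s(a)   [R6 at ε]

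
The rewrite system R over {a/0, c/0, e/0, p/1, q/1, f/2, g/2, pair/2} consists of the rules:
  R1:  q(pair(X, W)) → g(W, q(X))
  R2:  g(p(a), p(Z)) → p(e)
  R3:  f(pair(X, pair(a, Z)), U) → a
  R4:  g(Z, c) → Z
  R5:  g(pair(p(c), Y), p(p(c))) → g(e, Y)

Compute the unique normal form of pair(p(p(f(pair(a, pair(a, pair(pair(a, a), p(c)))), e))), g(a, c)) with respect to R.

pair(p(p(a)), a)

1. pair(p(p(f(pair(a, pair(a, pair(pair(a, a), p(c)))), e))), g(a, c))  →  pair(p(p(a)), g(a, c))   [R3 at 1.1.1]
2. pair(p(p(a)), g(a, c))  →  pair(p(p(a)), a)   [R4 at 2]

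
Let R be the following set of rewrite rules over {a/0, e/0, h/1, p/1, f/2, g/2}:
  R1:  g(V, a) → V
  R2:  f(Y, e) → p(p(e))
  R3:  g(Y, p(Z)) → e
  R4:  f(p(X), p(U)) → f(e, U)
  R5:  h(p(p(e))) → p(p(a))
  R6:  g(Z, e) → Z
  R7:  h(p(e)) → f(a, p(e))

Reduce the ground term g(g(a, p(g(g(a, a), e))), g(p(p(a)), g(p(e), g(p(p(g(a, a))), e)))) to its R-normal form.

e

1. g(g(a, p(g(g(a, a), e))), g(p(p(a)), g(p(e), g(p(p(g(a, a))), e))))  →  g(e, g(p(p(a)), g(p(e), g(p(p(g(a, a))), e))))   [R3 at 1]
2. g(e, g(p(p(a)), g(p(e), g(p(p(g(a, a))), e))))  →  g(e, g(p(p(a)), g(p(e), p(p(g(a, a))))))   [R6 at 2.2.2]
3. g(e, g(p(p(a)), g(p(e), p(p(g(a, a))))))  →  g(e, g(p(p(a)), e))   [R3 at 2.2]
4. g(e, g(p(p(a)), e))  →  g(e, p(p(a)))   [R6 at 2]
5. g(e, p(p(a)))  →  e   [R3 at ε]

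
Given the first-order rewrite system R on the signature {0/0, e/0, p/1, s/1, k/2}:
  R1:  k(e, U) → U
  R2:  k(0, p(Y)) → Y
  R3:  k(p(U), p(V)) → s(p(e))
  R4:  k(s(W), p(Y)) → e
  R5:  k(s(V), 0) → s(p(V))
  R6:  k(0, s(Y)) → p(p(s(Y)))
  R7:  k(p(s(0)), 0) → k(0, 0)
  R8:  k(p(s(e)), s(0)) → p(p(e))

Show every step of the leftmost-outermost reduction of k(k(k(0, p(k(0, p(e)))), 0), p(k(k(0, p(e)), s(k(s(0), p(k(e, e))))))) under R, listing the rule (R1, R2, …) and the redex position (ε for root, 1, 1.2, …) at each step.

1. k(k(k(0, p(k(0, p(e)))), 0), p(k(k(0, p(e)), s(k(s(0), p(k(e, e)))))))  →  k(k(k(0, p(e)), 0), p(k(k(0, p(e)), s(k(s(0), p(k(e, e)))))))   [R2 at 1.1]
2. k(k(k(0, p(e)), 0), p(k(k(0, p(e)), s(k(s(0), p(k(e, e)))))))  →  k(k(e, 0), p(k(k(0, p(e)), s(k(s(0), p(k(e, e)))))))   [R2 at 1.1]
3. k(k(e, 0), p(k(k(0, p(e)), s(k(s(0), p(k(e, e)))))))  →  k(0, p(k(k(0, p(e)), s(k(s(0), p(k(e, e)))))))   [R1 at 1]
4. k(0, p(k(k(0, p(e)), s(k(s(0), p(k(e, e)))))))  →  k(k(0, p(e)), s(k(s(0), p(k(e, e)))))   [R2 at ε]
5. k(k(0, p(e)), s(k(s(0), p(k(e, e)))))  →  k(e, s(k(s(0), p(k(e, e)))))   [R2 at 1]
6. k(e, s(k(s(0), p(k(e, e)))))  →  s(k(s(0), p(k(e, e))))   [R1 at ε]
7. s(k(s(0), p(k(e, e))))  →  s(e)   [R4 at 1]

s(e)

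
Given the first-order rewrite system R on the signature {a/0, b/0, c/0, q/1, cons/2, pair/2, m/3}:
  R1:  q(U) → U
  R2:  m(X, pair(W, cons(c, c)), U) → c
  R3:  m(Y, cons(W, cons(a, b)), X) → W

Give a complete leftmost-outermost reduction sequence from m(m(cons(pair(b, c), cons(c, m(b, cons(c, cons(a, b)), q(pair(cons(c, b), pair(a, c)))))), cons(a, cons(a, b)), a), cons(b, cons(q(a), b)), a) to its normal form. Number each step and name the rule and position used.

1. m(m(cons(pair(b, c), cons(c, m(b, cons(c, cons(a, b)), q(pair(cons(c, b), pair(a, c)))))), cons(a, cons(a, b)), a), cons(b, cons(q(a), b)), a)  →  m(a, cons(b, cons(q(a), b)), a)   [R3 at 1]
2. m(a, cons(b, cons(q(a), b)), a)  →  m(a, cons(b, cons(a, b)), a)   [R1 at 2.2.1]
3. m(a, cons(b, cons(a, b)), a)  →  b   [R3 at ε]

b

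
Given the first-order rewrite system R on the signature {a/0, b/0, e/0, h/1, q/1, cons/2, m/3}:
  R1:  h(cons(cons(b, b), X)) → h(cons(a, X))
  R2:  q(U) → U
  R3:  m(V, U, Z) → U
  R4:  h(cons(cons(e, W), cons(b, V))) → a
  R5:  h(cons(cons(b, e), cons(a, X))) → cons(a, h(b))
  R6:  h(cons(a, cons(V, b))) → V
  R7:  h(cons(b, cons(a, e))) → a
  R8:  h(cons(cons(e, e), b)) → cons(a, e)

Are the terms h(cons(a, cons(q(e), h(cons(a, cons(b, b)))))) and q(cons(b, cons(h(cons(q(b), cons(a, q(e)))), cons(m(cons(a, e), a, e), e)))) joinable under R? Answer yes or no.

Reduce t₁ = h(cons(a, cons(q(e), h(cons(a, cons(b, b)))))):
1. h(cons(a, cons(q(e), h(cons(a, cons(b, b))))))  →  h(cons(a, cons(e, h(cons(a, cons(b, b))))))   [R2 at 1.2.1]
2. h(cons(a, cons(e, h(cons(a, cons(b, b))))))  →  h(cons(a, cons(e, b)))   [R6 at 1.2.2]
3. h(cons(a, cons(e, b)))  →  e   [R6 at ε]

Reduce t₂ = q(cons(b, cons(h(cons(q(b), cons(a, q(e)))), cons(m(cons(a, e), a, e), e)))):
1. q(cons(b, cons(h(cons(q(b), cons(a, q(e)))), cons(m(cons(a, e), a, e), e))))  →  cons(b, cons(h(cons(q(b), cons(a, q(e)))), cons(m(cons(a, e), a, e), e)))   [R2 at ε]
2. cons(b, cons(h(cons(q(b), cons(a, q(e)))), cons(m(cons(a, e), a, e), e)))  →  cons(b, cons(h(cons(b, cons(a, q(e)))), cons(m(cons(a, e), a, e), e)))   [R2 at 2.1.1.1]
3. cons(b, cons(h(cons(b, cons(a, q(e)))), cons(m(cons(a, e), a, e), e)))  →  cons(b, cons(h(cons(b, cons(a, e))), cons(m(cons(a, e), a, e), e)))   [R2 at 2.1.1.2.2]
4. cons(b, cons(h(cons(b, cons(a, e))), cons(m(cons(a, e), a, e), e)))  →  cons(b, cons(a, cons(m(cons(a, e), a, e), e)))   [R7 at 2.1]
5. cons(b, cons(a, cons(m(cons(a, e), a, e), e)))  →  cons(b, cons(a, cons(a, e)))   [R3 at 2.2.1]

no — NF(t₁) = e, NF(t₂) = cons(b, cons(a, cons(a, e)))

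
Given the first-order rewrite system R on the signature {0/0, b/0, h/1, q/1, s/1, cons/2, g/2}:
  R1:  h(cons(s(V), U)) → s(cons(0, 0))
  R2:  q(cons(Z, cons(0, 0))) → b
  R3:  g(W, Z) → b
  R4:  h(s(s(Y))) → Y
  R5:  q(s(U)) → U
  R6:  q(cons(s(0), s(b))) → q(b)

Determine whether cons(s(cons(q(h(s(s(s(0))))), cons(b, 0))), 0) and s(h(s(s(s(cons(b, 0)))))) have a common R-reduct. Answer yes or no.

Reduce t₁ = cons(s(cons(q(h(s(s(s(0))))), cons(b, 0))), 0):
1. cons(s(cons(q(h(s(s(s(0))))), cons(b, 0))), 0)  →  cons(s(cons(q(s(0)), cons(b, 0))), 0)   [R4 at 1.1.1.1]
2. cons(s(cons(q(s(0)), cons(b, 0))), 0)  →  cons(s(cons(0, cons(b, 0))), 0)   [R5 at 1.1.1]

Reduce t₂ = s(h(s(s(s(cons(b, 0)))))):
1. s(h(s(s(s(cons(b, 0))))))  →  s(s(cons(b, 0)))   [R4 at 1]

no — NF(t₁) = cons(s(cons(0, cons(b, 0))), 0), NF(t₂) = s(s(cons(b, 0)))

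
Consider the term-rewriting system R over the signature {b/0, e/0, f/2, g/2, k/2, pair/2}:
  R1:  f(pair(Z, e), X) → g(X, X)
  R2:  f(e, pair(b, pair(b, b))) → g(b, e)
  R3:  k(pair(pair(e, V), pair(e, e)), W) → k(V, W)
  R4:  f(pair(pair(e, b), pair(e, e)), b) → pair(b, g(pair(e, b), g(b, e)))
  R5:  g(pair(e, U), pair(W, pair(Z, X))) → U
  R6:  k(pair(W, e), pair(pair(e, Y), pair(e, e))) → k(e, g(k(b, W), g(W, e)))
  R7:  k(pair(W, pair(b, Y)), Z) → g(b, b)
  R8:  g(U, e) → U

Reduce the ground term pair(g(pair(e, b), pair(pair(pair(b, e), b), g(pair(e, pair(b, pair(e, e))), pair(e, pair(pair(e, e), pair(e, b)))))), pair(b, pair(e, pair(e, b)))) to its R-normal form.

pair(b, pair(b, pair(e, pair(e, b))))

1. pair(g(pair(e, b), pair(pair(pair(b, e), b), g(pair(e, pair(b, pair(e, e))), pair(e, pair(pair(e, e), pair(e, b)))))), pair(b, pair(e, pair(e, b))))  →  pair(g(pair(e, b), pair(pair(pair(b, e), b), pair(b, pair(e, e)))), pair(b, pair(e, pair(e, b))))   [R5 at 1.2.2]
2. pair(g(pair(e, b), pair(pair(pair(b, e), b), pair(b, pair(e, e)))), pair(b, pair(e, pair(e, b))))  →  pair(b, pair(b, pair(e, pair(e, b))))   [R5 at 1]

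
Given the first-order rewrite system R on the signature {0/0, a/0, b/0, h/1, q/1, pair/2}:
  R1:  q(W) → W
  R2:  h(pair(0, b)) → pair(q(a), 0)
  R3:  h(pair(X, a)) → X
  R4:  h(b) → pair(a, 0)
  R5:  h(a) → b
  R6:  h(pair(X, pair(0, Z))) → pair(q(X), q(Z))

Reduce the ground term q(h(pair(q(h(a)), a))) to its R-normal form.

1. q(h(pair(q(h(a)), a)))  →  h(pair(q(h(a)), a))   [R1 at ε]
2. h(pair(q(h(a)), a))  →  q(h(a))   [R3 at ε]
3. q(h(a))  →  h(a)   [R1 at ε]
4. h(a)  →  b   [R5 at ε]

b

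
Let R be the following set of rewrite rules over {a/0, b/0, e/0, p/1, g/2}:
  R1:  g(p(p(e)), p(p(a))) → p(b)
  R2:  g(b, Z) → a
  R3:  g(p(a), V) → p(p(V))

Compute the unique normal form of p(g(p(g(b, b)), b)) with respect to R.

1. p(g(p(g(b, b)), b))  →  p(g(p(a), b))   [R2 at 1.1.1]
2. p(g(p(a), b))  →  p(p(p(b)))   [R3 at 1]

p(p(p(b)))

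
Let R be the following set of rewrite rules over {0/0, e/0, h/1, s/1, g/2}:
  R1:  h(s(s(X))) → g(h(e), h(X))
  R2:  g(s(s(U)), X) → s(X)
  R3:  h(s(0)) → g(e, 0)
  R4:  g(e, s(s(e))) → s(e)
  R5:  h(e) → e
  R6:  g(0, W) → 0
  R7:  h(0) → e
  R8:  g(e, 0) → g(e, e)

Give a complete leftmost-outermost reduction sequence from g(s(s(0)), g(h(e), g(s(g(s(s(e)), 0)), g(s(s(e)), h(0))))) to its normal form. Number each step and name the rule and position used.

s(s(e))

1. g(s(s(0)), g(h(e), g(s(g(s(s(e)), 0)), g(s(s(e)), h(0)))))  →  s(g(h(e), g(s(g(s(s(e)), 0)), g(s(s(e)), h(0)))))   [R2 at ε]
2. s(g(h(e), g(s(g(s(s(e)), 0)), g(s(s(e)), h(0)))))  →  s(g(e, g(s(g(s(s(e)), 0)), g(s(s(e)), h(0)))))   [R5 at 1.1]
3. s(g(e, g(s(g(s(s(e)), 0)), g(s(s(e)), h(0)))))  →  s(g(e, g(s(s(0)), g(s(s(e)), h(0)))))   [R2 at 1.2.1.1]
4. s(g(e, g(s(s(0)), g(s(s(e)), h(0)))))  →  s(g(e, s(g(s(s(e)), h(0)))))   [R2 at 1.2]
5. s(g(e, s(g(s(s(e)), h(0)))))  →  s(g(e, s(s(h(0)))))   [R2 at 1.2.1]
6. s(g(e, s(s(h(0)))))  →  s(g(e, s(s(e))))   [R7 at 1.2.1.1]
7. s(g(e, s(s(e))))  →  s(s(e))   [R4 at 1]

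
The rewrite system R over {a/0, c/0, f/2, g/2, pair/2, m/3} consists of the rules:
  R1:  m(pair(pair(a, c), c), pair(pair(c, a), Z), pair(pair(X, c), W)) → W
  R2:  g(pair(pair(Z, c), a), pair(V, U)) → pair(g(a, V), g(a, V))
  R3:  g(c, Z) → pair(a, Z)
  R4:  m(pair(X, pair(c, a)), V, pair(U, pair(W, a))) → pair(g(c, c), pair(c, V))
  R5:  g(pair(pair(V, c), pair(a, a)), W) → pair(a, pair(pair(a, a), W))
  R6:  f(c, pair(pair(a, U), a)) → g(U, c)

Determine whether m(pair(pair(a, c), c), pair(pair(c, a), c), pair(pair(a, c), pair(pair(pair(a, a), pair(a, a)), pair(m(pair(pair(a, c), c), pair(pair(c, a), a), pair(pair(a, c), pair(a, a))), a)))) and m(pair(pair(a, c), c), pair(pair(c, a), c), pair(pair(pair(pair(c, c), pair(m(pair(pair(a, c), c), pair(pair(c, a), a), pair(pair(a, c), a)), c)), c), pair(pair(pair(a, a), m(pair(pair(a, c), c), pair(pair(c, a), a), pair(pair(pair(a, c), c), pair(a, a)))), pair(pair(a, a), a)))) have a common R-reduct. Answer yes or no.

Reduce t₁ = m(pair(pair(a, c), c), pair(pair(c, a), c), pair(pair(a, c), pair(pair(pair(a, a), pair(a, a)), pair(m(pair(pair(a, c), c), pair(pair(c, a), a), pair(pair(a, c), pair(a, a))), a)))):
1. m(pair(pair(a, c), c), pair(pair(c, a), c), pair(pair(a, c), pair(pair(pair(a, a), pair(a, a)), pair(m(pair(pair(a, c), c), pair(pair(c, a), a), pair(pair(a, c), pair(a, a))), a))))  →  pair(pair(pair(a, a), pair(a, a)), pair(m(pair(pair(a, c), c), pair(pair(c, a), a), pair(pair(a, c), pair(a, a))), a))   [R1 at ε]
2. pair(pair(pair(a, a), pair(a, a)), pair(m(pair(pair(a, c), c), pair(pair(c, a), a), pair(pair(a, c), pair(a, a))), a))  →  pair(pair(pair(a, a), pair(a, a)), pair(pair(a, a), a))   [R1 at 2.1]

Reduce t₂ = m(pair(pair(a, c), c), pair(pair(c, a), c), pair(pair(pair(pair(c, c), pair(m(pair(pair(a, c), c), pair(pair(c, a), a), pair(pair(a, c), a)), c)), c), pair(pair(pair(a, a), m(pair(pair(a, c), c), pair(pair(c, a), a), pair(pair(pair(a, c), c), pair(a, a)))), pair(pair(a, a), a)))):
1. m(pair(pair(a, c), c), pair(pair(c, a), c), pair(pair(pair(pair(c, c), pair(m(pair(pair(a, c), c), pair(pair(c, a), a), pair(pair(a, c), a)), c)), c), pair(pair(pair(a, a), m(pair(pair(a, c), c), pair(pair(c, a), a), pair(pair(pair(a, c), c), pair(a, a)))), pair(pair(a, a), a))))  →  pair(pair(pair(a, a), m(pair(pair(a, c), c), pair(pair(c, a), a), pair(pair(pair(a, c), c), pair(a, a)))), pair(pair(a, a), a))   [R1 at ε]
2. pair(pair(pair(a, a), m(pair(pair(a, c), c), pair(pair(c, a), a), pair(pair(pair(a, c), c), pair(a, a)))), pair(pair(a, a), a))  →  pair(pair(pair(a, a), pair(a, a)), pair(pair(a, a), a))   [R1 at 1.2]

yes — NF(t₁) = pair(pair(pair(a, a), pair(a, a)), pair(pair(a, a), a)), NF(t₂) = pair(pair(pair(a, a), pair(a, a)), pair(pair(a, a), a))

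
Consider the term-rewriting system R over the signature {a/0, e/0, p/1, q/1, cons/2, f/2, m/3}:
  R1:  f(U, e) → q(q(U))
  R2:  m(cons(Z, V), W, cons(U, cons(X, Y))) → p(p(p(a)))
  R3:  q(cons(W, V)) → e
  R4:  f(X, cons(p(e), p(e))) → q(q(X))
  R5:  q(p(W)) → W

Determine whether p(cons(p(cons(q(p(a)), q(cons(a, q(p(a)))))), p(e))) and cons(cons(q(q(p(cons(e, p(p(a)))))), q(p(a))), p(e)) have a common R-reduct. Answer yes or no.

no — NF(t₁) = p(cons(p(cons(a, e)), p(e))), NF(t₂) = cons(cons(e, a), p(e))

Reduce t₁ = p(cons(p(cons(q(p(a)), q(cons(a, q(p(a)))))), p(e))):
1. p(cons(p(cons(q(p(a)), q(cons(a, q(p(a)))))), p(e)))  →  p(cons(p(cons(a, q(cons(a, q(p(a)))))), p(e)))   [R5 at 1.1.1.1]
2. p(cons(p(cons(a, q(cons(a, q(p(a)))))), p(e)))  →  p(cons(p(cons(a, e)), p(e)))   [R3 at 1.1.1.2]

Reduce t₂ = cons(cons(q(q(p(cons(e, p(p(a)))))), q(p(a))), p(e)):
1. cons(cons(q(q(p(cons(e, p(p(a)))))), q(p(a))), p(e))  →  cons(cons(q(cons(e, p(p(a)))), q(p(a))), p(e))   [R5 at 1.1.1]
2. cons(cons(q(cons(e, p(p(a)))), q(p(a))), p(e))  →  cons(cons(e, q(p(a))), p(e))   [R3 at 1.1]
3. cons(cons(e, q(p(a))), p(e))  →  cons(cons(e, a), p(e))   [R5 at 1.2]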